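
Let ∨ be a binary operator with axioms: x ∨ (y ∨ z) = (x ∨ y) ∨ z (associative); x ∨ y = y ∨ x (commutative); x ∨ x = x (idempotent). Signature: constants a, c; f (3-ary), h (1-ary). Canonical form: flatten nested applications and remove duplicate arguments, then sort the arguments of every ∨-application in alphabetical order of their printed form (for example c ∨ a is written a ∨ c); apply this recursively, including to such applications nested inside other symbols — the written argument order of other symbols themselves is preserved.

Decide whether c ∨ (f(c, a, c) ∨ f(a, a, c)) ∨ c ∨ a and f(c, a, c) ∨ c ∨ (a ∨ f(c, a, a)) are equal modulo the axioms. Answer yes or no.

Left:  c ∨ (f(c, a, c) ∨ f(a, a, c)) ∨ c ∨ a
  Merge nested applications:  c ∨ f(c, a, c) ∨ f(a, a, c) ∨ c ∨ a
  Deduplicate:  drop duplicate c
  Order the arguments:  a ∨ c ∨ f(a, a, c) ∨ f(c, a, c)
Right:  f(c, a, c) ∨ c ∨ (a ∨ f(c, a, a))
  Merge nested applications:  f(c, a, c) ∨ c ∨ a ∨ f(c, a, a)
  Order the arguments:  a ∨ c ∨ f(c, a, a) ∨ f(c, a, c)

Answer: no — a ∨ c ∨ f(a, a, c) ∨ f(c, a, c) vs a ∨ c ∨ f(c, a, a) ∨ f(c, a, c)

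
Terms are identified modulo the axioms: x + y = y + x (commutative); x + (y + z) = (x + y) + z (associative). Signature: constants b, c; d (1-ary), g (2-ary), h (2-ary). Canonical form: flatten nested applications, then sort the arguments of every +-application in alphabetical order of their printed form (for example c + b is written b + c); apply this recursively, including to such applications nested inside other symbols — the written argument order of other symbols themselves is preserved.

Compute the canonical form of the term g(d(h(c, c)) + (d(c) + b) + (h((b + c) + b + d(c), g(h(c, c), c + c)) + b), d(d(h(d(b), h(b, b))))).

Answer: g(b + b + d(c) + d(h(c, c)) + h(b + b + c + d(c), g(h(c, c), c + c)), d(d(h(d(b), h(b, b)))))

Derivation:
Work inside:  d(h(c, c)) + (d(c) + b) + (h((b + c) + b + d(c), g(h(c, c), c + c)) + b)
Flatten:  d(h(c, c)) + d(c) + b + h((b + c) + b + d(c), g(h(c, c), c + c)) + b
Simplify inside:  h((b + c) + b + d(c), g(h(c, c), c + c))  →  h(b + b + c + d(c), g(h(c, c), c + c))
Sort:  b + b + d(c) + d(h(c, c)) + h(b + b + c + d(c), g(h(c, c), c + c))
Rebuild:  g(b + b + d(c) + d(h(c, c)) + h(b + b + c + d(c), g(h(c, c), c + c)), d(d(h(d(b), h(b, b)))))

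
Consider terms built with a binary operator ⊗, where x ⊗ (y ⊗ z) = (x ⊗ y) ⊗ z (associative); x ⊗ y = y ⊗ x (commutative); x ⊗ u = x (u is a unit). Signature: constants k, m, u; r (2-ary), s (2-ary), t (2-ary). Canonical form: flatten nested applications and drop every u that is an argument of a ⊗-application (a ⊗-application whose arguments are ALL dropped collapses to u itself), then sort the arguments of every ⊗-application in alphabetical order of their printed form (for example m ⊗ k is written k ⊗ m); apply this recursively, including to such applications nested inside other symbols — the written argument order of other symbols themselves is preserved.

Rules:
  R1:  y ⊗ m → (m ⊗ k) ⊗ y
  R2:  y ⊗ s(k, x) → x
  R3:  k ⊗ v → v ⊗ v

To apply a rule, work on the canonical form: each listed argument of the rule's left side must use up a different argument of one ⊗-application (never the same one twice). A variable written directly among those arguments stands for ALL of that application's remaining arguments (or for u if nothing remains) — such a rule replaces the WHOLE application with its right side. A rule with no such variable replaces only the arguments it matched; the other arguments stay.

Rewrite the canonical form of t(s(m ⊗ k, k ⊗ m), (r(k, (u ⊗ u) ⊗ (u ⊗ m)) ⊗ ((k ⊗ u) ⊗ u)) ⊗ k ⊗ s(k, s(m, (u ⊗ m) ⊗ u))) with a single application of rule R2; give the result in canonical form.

Answer: t(s(k ⊗ m, k ⊗ m), s(m, m))

Derivation:
Canonical form:  t(s(k ⊗ m, k ⊗ m), k ⊗ k ⊗ r(k, m) ⊗ s(k, s(m, m)))
Match R2:  consume s(k, s(m, m));  x := s(m, m), y := k ⊗ k ⊗ r(k, m)
The extension variable absorbs all remaining arguments, so the whole application is rewritten.
Result:  t(s(k ⊗ m, k ⊗ m), s(m, m))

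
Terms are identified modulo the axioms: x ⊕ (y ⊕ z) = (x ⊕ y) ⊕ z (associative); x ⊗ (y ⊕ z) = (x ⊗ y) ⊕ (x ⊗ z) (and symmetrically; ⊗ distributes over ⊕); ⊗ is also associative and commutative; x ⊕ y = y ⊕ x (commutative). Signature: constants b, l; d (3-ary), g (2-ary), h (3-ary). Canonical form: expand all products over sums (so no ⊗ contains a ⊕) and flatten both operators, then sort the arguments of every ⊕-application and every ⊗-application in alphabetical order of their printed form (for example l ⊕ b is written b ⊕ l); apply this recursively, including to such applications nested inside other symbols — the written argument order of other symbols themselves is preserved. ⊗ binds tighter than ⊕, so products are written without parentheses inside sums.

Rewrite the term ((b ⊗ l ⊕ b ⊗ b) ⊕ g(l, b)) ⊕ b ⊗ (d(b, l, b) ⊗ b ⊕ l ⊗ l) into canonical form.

Expand:  b ⊗ l ⊕ b ⊗ b ⊕ g(l, b) ⊕ b ⊗ b ⊗ d(b, l, b) ⊕ b ⊗ l ⊗ l
Sort:  b ⊗ b ⊕ b ⊗ b ⊗ d(b, l, b) ⊕ b ⊗ l ⊕ b ⊗ l ⊗ l ⊕ g(l, b)

Answer: b ⊗ b ⊕ b ⊗ b ⊗ d(b, l, b) ⊕ b ⊗ l ⊕ b ⊗ l ⊗ l ⊕ g(l, b)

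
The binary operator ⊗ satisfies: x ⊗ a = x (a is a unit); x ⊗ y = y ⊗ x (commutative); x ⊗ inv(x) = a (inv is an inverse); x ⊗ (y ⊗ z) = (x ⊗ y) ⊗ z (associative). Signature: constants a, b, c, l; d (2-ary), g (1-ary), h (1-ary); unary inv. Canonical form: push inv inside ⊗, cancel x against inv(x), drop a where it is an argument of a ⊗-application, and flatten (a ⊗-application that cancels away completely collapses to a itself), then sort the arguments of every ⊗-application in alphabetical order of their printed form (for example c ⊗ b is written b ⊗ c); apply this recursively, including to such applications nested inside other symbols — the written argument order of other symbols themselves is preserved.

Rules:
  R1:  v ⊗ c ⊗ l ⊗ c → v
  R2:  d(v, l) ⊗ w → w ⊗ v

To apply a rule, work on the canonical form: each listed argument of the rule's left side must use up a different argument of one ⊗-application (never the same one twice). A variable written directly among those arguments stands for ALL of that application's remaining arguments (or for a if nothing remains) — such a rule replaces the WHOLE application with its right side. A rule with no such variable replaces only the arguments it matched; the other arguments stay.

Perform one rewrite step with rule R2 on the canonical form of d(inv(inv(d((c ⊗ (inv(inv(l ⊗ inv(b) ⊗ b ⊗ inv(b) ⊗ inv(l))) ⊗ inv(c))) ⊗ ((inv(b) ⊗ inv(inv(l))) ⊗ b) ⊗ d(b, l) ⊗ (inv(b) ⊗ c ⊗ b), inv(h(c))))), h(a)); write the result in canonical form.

Answer: d(d(c ⊗ l, inv(h(c))), h(a))

Derivation:
Canonical form:  d(d(c ⊗ d(b, l) ⊗ inv(b) ⊗ l, inv(h(c))), h(a))
Apply R2:  consuming d(b, l);  v := b, w := c ⊗ inv(b) ⊗ l
The variable takes the whole remainder — replace the entire application.
Result:  d(d(c ⊗ l, inv(h(c))), h(a))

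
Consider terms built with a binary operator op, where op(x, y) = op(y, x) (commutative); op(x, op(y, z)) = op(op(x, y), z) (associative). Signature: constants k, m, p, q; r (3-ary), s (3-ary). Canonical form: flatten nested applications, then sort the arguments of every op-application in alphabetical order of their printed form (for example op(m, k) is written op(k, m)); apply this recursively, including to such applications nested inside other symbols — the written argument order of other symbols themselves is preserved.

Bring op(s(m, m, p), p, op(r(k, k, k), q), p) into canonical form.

Answer: op(p, p, q, r(k, k, k), s(m, m, p))

Derivation:
Merge nested applications:  op(s(m, m, p), p, r(k, k, k), q, p)
Sort arguments:  op(p, p, q, r(k, k, k), s(m, m, p))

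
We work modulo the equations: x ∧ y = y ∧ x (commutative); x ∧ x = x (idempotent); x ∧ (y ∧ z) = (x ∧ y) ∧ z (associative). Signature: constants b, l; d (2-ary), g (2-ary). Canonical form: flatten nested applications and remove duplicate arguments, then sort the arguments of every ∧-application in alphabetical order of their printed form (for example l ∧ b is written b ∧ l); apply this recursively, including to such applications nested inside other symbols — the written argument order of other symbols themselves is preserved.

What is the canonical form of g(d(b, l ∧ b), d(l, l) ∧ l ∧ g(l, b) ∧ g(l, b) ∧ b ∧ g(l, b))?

Descend into:  d(l, l) ∧ l ∧ g(l, b) ∧ g(l, b) ∧ b ∧ g(l, b)
Deduplicate:  drop duplicate g(l, b), g(l, b)
Sort:  b ∧ d(l, l) ∧ g(l, b) ∧ l
Reassemble:  g(d(b, b ∧ l), b ∧ d(l, l) ∧ g(l, b) ∧ l)

Answer: g(d(b, b ∧ l), b ∧ d(l, l) ∧ g(l, b) ∧ l)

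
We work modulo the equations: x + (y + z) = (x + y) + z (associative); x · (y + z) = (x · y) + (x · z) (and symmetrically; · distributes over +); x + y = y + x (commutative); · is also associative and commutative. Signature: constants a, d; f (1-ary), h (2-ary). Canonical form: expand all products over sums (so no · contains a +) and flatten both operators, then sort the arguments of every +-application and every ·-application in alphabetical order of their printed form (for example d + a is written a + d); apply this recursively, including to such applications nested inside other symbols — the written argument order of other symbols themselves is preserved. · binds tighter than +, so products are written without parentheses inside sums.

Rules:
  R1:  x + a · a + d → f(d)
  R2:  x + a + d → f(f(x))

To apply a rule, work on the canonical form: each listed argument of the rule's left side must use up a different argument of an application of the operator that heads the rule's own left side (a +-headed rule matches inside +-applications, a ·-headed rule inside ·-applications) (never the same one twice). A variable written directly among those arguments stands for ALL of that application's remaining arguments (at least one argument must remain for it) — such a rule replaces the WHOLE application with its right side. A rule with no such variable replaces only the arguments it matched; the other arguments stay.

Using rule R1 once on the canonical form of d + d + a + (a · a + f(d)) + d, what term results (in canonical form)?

Canonical form:  a + a · a + d + d + d + f(d)
Apply R1:  consuming a · a, d;  x := a + d + d + f(d)
The variable takes the whole remainder — replace the entire application.
Result:  f(d)

Answer: f(d)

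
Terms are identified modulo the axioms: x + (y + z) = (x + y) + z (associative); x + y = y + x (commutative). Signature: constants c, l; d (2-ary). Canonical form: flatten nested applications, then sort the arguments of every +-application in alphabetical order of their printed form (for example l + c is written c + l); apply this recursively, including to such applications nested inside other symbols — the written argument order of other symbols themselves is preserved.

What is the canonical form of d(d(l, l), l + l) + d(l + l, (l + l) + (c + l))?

Answer: d(d(l, l), l + l) + d(l + l, c + l + l + l)

Derivation:
Inside:  d(l + l, (l + l) + (c + l))  →  d(l + l, c + l + l + l)
Sort:  d(d(l, l), l + l) + d(l + l, c + l + l + l)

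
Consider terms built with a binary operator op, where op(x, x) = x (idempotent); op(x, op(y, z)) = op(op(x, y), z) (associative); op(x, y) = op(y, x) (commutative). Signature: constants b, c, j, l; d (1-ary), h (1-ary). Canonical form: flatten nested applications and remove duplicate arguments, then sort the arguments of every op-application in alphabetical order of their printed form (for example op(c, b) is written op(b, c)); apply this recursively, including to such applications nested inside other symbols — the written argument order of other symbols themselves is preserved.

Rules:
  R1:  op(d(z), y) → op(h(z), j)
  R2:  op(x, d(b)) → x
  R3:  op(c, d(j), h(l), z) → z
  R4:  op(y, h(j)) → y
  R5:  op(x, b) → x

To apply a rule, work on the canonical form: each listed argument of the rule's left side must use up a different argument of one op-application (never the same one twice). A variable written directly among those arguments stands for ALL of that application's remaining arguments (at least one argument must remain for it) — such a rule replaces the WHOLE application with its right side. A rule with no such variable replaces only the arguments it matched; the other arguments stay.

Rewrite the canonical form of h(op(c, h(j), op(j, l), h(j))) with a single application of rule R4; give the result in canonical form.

Answer: h(op(c, j, l))

Derivation:
Canonical form:  h(op(c, h(j), j, l))
R4 matches:  uses h(j);  y := op(c, j, l)
The variable takes the whole remainder — replace the entire application.
Result:  h(op(c, j, l))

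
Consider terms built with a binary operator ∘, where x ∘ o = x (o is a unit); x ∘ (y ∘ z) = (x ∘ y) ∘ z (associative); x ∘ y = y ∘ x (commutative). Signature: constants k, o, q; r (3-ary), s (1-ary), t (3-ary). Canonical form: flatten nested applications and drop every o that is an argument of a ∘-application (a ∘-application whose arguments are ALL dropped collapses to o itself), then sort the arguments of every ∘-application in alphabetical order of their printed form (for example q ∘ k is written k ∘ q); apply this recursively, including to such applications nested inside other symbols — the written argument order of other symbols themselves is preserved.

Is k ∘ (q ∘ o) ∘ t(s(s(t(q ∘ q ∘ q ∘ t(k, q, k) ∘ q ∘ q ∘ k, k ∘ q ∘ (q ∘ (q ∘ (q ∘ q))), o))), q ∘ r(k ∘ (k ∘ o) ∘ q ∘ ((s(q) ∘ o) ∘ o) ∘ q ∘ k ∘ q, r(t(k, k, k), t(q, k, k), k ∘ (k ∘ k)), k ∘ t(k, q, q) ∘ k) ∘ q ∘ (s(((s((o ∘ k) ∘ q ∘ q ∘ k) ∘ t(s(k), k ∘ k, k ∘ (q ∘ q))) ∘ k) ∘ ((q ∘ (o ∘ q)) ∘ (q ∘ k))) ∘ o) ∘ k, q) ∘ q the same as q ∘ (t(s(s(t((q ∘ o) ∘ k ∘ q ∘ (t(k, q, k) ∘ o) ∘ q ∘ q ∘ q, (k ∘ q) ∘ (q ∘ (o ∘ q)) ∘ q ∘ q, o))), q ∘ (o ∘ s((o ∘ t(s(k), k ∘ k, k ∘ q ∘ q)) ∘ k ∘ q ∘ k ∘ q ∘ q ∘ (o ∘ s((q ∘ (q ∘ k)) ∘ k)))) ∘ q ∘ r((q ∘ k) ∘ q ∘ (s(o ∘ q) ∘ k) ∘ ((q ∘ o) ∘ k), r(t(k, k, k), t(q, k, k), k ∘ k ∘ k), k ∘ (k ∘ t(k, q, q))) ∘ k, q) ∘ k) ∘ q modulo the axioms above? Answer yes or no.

Left:  k ∘ (q ∘ o) ∘ t(s(s(t(q ∘ q ∘ q ∘ t(k, q, k) ∘ q ∘ q ∘ k, k ∘ q ∘ (q ∘ (q ∘ (q ∘ q))), o))), q ∘ r(k ∘ (k ∘ o) ∘ q ∘ ((s(q) ∘ o) ∘ o) ∘ q ∘ k ∘ q, r(t(k, k, k), t(q, k, k), k ∘ (k ∘ k)), k ∘ t(k, q, q) ∘ k) ∘ q ∘ (s(((s((o ∘ k) ∘ q ∘ q ∘ k) ∘ t(s(k), k ∘ k, k ∘ (q ∘ q))) ∘ k) ∘ ((q ∘ (o ∘ q)) ∘ (q ∘ k))) ∘ o) ∘ k, q) ∘ q
  Merge nested applications:  k ∘ q ∘ o ∘ t(s(s(t(q ∘ q ∘ q ∘ t(k, q, k) ∘ q ∘ q ∘ k, k ∘ q ∘ (q ∘ (q ∘ (q ∘ q))), o))), q ∘ r(k ∘ (k ∘ o) ∘ q ∘ ((s(q) ∘ o) ∘ o) ∘ q ∘ k ∘ q, r(t(k, k, k), t(q, k, k), k ∘ (k ∘ k)), k ∘ t(k, q, q) ∘ k) ∘ q ∘ (s(((s((o ∘ k) ∘ q ∘ q ∘ k) ∘ t(s(k), k ∘ k, k ∘ (q ∘ q))) ∘ k) ∘ ((q ∘ (o ∘ q)) ∘ (q ∘ k))) ∘ o) ∘ k, q) ∘ q
  Canonicalize subterm:  t(s(s(t(q ∘ q ∘ q ∘ t(k, q, k) ∘ q ∘ q ∘ k, k ∘ q ∘ (q ∘ (q ∘ (q ∘ q))), o))), q ∘ r(k ∘ (k ∘ o) ∘ q ∘ ((s(q) ∘ o) ∘ o) ∘ q ∘ k ∘ q, r(t(k, k, k), t(q, k, k), k ∘ (k ∘ k)), k ∘ t(k, q, q) ∘ k) ∘ q ∘ (s(((s((o ∘ k) ∘ q ∘ q ∘ k) ∘ t(s(k), k ∘ k, k ∘ (q ∘ q))) ∘ k) ∘ ((q ∘ (o ∘ q)) ∘ (q ∘ k))) ∘ o) ∘ k, q)  →  t(s(s(t(k ∘ q ∘ q ∘ q ∘ q ∘ q ∘ t(k, q, k), k ∘ q ∘ q ∘ q ∘ q ∘ q, o))), k ∘ q ∘ q ∘ r(k ∘ k ∘ k ∘ q ∘ q ∘ q ∘ s(q), r(t(k, k, k), t(q, k, k), k ∘ k ∘ k), k ∘ k ∘ t(k, q, q)) ∘ s(k ∘ k ∘ q ∘ q ∘ q ∘ s(k ∘ k ∘ q ∘ q) ∘ t(s(k), k ∘ k, k ∘ q ∘ q)), q)
  Unit:  drop o
  Sort arguments:  k ∘ q ∘ q ∘ t(s(s(t(k ∘ q ∘ q ∘ q ∘ q ∘ q ∘ t(k, q, k), k ∘ q ∘ q ∘ q ∘ q ∘ q, o))), k ∘ q ∘ q ∘ r(k ∘ k ∘ k ∘ q ∘ q ∘ q ∘ s(q), r(t(k, k, k), t(q, k, k), k ∘ k ∘ k), k ∘ k ∘ t(k, q, q)) ∘ s(k ∘ k ∘ q ∘ q ∘ q ∘ s(k ∘ k ∘ q ∘ q) ∘ t(s(k), k ∘ k, k ∘ q ∘ q)), q)
Right:  q ∘ (t(s(s(t((q ∘ o) ∘ k ∘ q ∘ (t(k, q, k) ∘ o) ∘ q ∘ q ∘ q, (k ∘ q) ∘ (q ∘ (o ∘ q)) ∘ q ∘ q, o))), q ∘ (o ∘ s((o ∘ t(s(k), k ∘ k, k ∘ q ∘ q)) ∘ k ∘ q ∘ k ∘ q ∘ q ∘ (o ∘ s((q ∘ (q ∘ k)) ∘ k)))) ∘ q ∘ r((q ∘ k) ∘ q ∘ (s(o ∘ q) ∘ k) ∘ ((q ∘ o) ∘ k), r(t(k, k, k), t(q, k, k), k ∘ k ∘ k), k ∘ (k ∘ t(k, q, q))) ∘ k, q) ∘ k) ∘ q
  Flatten:  q ∘ t(s(s(t((q ∘ o) ∘ k ∘ q ∘ (t(k, q, k) ∘ o) ∘ q ∘ q ∘ q, (k ∘ q) ∘ (q ∘ (o ∘ q)) ∘ q ∘ q, o))), q ∘ (o ∘ s((o ∘ t(s(k), k ∘ k, k ∘ q ∘ q)) ∘ k ∘ q ∘ k ∘ q ∘ q ∘ (o ∘ s((q ∘ (q ∘ k)) ∘ k)))) ∘ q ∘ r((q ∘ k) ∘ q ∘ (s(o ∘ q) ∘ k) ∘ ((q ∘ o) ∘ k), r(t(k, k, k), t(q, k, k), k ∘ k ∘ k), k ∘ (k ∘ t(k, q, q))) ∘ k, q) ∘ k ∘ q
  Canonicalize subterm:  t(s(s(t((q ∘ o) ∘ k ∘ q ∘ (t(k, q, k) ∘ o) ∘ q ∘ q ∘ q, (k ∘ q) ∘ (q ∘ (o ∘ q)) ∘ q ∘ q, o))), q ∘ (o ∘ s((o ∘ t(s(k), k ∘ k, k ∘ q ∘ q)) ∘ k ∘ q ∘ k ∘ q ∘ q ∘ (o ∘ s((q ∘ (q ∘ k)) ∘ k)))) ∘ q ∘ r((q ∘ k) ∘ q ∘ (s(o ∘ q) ∘ k) ∘ ((q ∘ o) ∘ k), r(t(k, k, k), t(q, k, k), k ∘ k ∘ k), k ∘ (k ∘ t(k, q, q))) ∘ k, q)  →  t(s(s(t(k ∘ q ∘ q ∘ q ∘ q ∘ q ∘ t(k, q, k), k ∘ q ∘ q ∘ q ∘ q ∘ q, o))), k ∘ q ∘ q ∘ r(k ∘ k ∘ k ∘ q ∘ q ∘ q ∘ s(q), r(t(k, k, k), t(q, k, k), k ∘ k ∘ k), k ∘ k ∘ t(k, q, q)) ∘ s(k ∘ k ∘ q ∘ q ∘ q ∘ s(k ∘ k ∘ q ∘ q) ∘ t(s(k), k ∘ k, k ∘ q ∘ q)), q)
  Sort:  k ∘ q ∘ q ∘ t(s(s(t(k ∘ q ∘ q ∘ q ∘ q ∘ q ∘ t(k, q, k), k ∘ q ∘ q ∘ q ∘ q ∘ q, o))), k ∘ q ∘ q ∘ r(k ∘ k ∘ k ∘ q ∘ q ∘ q ∘ s(q), r(t(k, k, k), t(q, k, k), k ∘ k ∘ k), k ∘ k ∘ t(k, q, q)) ∘ s(k ∘ k ∘ q ∘ q ∘ q ∘ s(k ∘ k ∘ q ∘ q) ∘ t(s(k), k ∘ k, k ∘ q ∘ q)), q)

Answer: yes — both canonical forms are k ∘ q ∘ q ∘ t(s(s(t(k ∘ q ∘ q ∘ q ∘ q ∘ q ∘ t(k, q, k), k ∘ q ∘ q ∘ q ∘ q ∘ q, o))), k ∘ q ∘ q ∘ r(k ∘ k ∘ k ∘ q ∘ q ∘ q ∘ s(q), r(t(k, k, k), t(q, k, k), k ∘ k ∘ k), k ∘ k ∘ t(k, q, q)) ∘ s(k ∘ k ∘ q ∘ q ∘ q ∘ s(k ∘ k ∘ q ∘ q) ∘ t(s(k), k ∘ k, k ∘ q ∘ q)), q)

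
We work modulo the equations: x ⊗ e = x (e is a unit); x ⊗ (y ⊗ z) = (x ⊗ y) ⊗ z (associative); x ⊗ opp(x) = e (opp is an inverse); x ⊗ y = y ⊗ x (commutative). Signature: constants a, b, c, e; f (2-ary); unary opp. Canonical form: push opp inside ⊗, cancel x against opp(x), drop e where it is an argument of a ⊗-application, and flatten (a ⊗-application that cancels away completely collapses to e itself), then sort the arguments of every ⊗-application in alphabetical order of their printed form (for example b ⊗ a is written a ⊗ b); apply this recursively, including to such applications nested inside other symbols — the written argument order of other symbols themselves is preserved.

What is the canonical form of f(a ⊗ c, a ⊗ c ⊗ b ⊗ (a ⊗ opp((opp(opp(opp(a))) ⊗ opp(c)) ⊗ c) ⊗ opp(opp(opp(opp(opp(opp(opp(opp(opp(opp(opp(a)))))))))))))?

Answer: f(a ⊗ c, a ⊗ a ⊗ b ⊗ c)

Derivation:
Work inside:  a ⊗ c ⊗ b ⊗ (a ⊗ opp((opp(opp(opp(a))) ⊗ opp(c)) ⊗ c) ⊗ opp(opp(opp(opp(opp(opp(opp(opp(opp(opp(opp(a))))))))))))
Push opp inside:  distribute opp over ⊗ and collapse double opp
Collect terms:  a ⊗ a ⊗ c ⊗ b
Order the arguments:  a ⊗ a ⊗ b ⊗ c
Rebuild:  f(a ⊗ c, a ⊗ a ⊗ b ⊗ c)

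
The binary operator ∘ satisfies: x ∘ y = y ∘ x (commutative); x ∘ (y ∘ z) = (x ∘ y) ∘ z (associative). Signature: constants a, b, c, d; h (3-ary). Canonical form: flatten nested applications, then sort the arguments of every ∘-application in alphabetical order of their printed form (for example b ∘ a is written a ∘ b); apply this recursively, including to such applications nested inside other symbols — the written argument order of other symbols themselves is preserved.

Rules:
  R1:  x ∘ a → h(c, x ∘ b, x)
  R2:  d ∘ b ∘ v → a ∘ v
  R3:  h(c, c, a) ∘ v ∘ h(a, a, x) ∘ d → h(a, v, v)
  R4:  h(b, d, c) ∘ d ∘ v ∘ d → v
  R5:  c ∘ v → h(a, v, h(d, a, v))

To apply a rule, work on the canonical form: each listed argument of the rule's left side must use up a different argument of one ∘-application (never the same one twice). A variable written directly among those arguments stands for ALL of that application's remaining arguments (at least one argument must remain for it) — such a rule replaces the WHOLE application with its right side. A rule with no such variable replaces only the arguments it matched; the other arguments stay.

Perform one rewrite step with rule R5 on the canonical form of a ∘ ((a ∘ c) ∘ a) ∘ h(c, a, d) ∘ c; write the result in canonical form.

Answer: h(a, a ∘ a ∘ a ∘ c ∘ h(c, a, d), h(d, a, a ∘ a ∘ a ∘ c ∘ h(c, a, d)))

Derivation:
Canonical form:  a ∘ a ∘ a ∘ c ∘ c ∘ h(c, a, d)
R5 matches:  uses c;  v := a ∘ a ∘ a ∘ c ∘ h(c, a, d)
The extension variable absorbs all remaining arguments, so the whole application is rewritten.
Giving:  h(a, a ∘ a ∘ a ∘ c ∘ h(c, a, d), h(d, a, a ∘ a ∘ a ∘ c ∘ h(c, a, d)))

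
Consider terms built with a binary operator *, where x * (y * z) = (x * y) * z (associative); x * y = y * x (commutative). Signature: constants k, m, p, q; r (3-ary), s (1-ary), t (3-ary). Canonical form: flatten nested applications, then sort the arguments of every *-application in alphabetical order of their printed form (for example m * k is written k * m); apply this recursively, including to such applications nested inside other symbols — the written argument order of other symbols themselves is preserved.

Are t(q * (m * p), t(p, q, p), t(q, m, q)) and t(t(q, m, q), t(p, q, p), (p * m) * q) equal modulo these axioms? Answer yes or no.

Left:  t(q * (m * p), t(p, q, p), t(q, m, q))
  Descend into:  q * (m * p)
  Merge nested applications:  q * m * p
  Order the arguments:  m * p * q
  Put back:  t(m * p * q, t(p, q, p), t(q, m, q))
Right:  t(t(q, m, q), t(p, q, p), (p * m) * q)
  Work inside:  (p * m) * q
  Flatten:  p * m * q
  Order the arguments:  m * p * q
  Put back:  t(t(q, m, q), t(p, q, p), m * p * q)

Answer: no — t(m * p * q, t(p, q, p), t(q, m, q)) vs t(t(q, m, q), t(p, q, p), m * p * q)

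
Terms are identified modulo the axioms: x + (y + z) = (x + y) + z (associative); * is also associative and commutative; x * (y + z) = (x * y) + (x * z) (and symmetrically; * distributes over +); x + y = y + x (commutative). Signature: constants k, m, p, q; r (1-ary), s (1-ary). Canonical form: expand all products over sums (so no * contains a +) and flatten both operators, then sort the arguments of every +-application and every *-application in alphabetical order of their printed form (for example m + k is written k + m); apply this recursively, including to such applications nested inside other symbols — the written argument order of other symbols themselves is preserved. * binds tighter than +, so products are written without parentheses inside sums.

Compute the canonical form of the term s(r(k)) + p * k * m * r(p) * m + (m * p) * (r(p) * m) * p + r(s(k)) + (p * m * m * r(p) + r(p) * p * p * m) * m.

Answer: k * m * m * p * r(p) + m * m * m * p * r(p) + m * m * p * p * r(p) + m * m * p * p * r(p) + r(s(k)) + s(r(k))

Derivation:
Expand products over sums:  s(r(k)) + k * m * m * p * r(p) + m * m * p * p * r(p) + r(s(k)) + m * m * m * p * r(p) + m * m * p * p * r(p)
Sort:  k * m * m * p * r(p) + m * m * m * p * r(p) + m * m * p * p * r(p) + m * m * p * p * r(p) + r(s(k)) + s(r(k))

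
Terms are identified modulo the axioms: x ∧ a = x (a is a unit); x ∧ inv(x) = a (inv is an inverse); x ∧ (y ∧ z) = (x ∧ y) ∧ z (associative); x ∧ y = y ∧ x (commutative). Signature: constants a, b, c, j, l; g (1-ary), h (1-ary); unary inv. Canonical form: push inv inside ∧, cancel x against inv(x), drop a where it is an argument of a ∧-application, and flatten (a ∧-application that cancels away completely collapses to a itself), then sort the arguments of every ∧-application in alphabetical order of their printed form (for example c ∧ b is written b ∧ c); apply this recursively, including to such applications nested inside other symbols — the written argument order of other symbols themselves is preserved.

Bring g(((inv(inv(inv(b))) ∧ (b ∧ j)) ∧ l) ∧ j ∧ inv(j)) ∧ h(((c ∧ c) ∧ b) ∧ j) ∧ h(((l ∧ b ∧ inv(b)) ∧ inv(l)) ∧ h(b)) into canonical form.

Answer: g(j ∧ l) ∧ h(b ∧ c ∧ c ∧ j) ∧ h(h(b))

Derivation:
Push inv inside:  distribute inv over ∧ and collapse double inv
Collect:  g(j ∧ l) ∧ h(b ∧ c ∧ c ∧ j) ∧ h(h(b))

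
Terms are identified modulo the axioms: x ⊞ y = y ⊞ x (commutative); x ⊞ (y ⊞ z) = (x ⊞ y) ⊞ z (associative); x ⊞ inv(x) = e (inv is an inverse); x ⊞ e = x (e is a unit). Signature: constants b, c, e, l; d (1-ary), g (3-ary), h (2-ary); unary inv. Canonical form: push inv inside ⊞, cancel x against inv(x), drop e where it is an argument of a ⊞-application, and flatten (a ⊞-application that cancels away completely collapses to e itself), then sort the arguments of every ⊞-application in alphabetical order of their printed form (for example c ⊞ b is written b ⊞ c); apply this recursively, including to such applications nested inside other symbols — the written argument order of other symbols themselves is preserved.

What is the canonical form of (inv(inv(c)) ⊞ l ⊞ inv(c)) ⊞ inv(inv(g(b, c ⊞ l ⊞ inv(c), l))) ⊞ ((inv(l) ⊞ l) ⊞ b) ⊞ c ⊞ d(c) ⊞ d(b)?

Push inv inside:  distribute inv over ⊞ and collapse double inv
Collect terms:  c ⊞ l ⊞ g(b, l, l) ⊞ b ⊞ d(c) ⊞ d(b)
Sort arguments:  b ⊞ c ⊞ d(b) ⊞ d(c) ⊞ g(b, l, l) ⊞ l

Answer: b ⊞ c ⊞ d(b) ⊞ d(c) ⊞ g(b, l, l) ⊞ l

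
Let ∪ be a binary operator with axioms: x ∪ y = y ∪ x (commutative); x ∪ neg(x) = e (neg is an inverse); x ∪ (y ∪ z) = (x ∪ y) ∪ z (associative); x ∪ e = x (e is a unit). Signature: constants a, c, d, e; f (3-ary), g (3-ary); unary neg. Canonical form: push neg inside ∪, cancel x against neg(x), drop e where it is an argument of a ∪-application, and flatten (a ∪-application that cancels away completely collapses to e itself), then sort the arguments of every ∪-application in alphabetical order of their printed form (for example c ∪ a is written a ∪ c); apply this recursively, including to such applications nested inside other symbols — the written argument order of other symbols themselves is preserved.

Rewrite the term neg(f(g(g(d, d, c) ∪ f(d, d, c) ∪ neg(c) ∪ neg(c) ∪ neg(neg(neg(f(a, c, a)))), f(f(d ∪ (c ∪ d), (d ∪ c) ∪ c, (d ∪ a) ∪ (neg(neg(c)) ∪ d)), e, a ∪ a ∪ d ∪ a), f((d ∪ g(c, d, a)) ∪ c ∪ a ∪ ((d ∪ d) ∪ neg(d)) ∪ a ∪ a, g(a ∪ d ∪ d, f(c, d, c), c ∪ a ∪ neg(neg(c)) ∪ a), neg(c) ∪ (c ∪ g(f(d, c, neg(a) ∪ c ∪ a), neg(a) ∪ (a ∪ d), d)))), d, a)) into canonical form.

Push neg inside:  distribute neg over ∪ and collapse double neg
Collect:  neg(f(g(f(d, d, c) ∪ g(d, d, c) ∪ neg(c) ∪ neg(c) ∪ neg(f(a, c, a)), f(f(c ∪ d ∪ d, c ∪ c ∪ d, a ∪ c ∪ d ∪ d), e, a ∪ a ∪ a ∪ d), f(a ∪ a ∪ a ∪ c ∪ d ∪ d ∪ g(c, d, a), g(a ∪ d ∪ d, f(c, d, c), a ∪ a ∪ c ∪ c), g(f(d, c, c), d, d))), d, a))

Answer: neg(f(g(f(d, d, c) ∪ g(d, d, c) ∪ neg(c) ∪ neg(c) ∪ neg(f(a, c, a)), f(f(c ∪ d ∪ d, c ∪ c ∪ d, a ∪ c ∪ d ∪ d), e, a ∪ a ∪ a ∪ d), f(a ∪ a ∪ a ∪ c ∪ d ∪ d ∪ g(c, d, a), g(a ∪ d ∪ d, f(c, d, c), a ∪ a ∪ c ∪ c), g(f(d, c, c), d, d))), d, a))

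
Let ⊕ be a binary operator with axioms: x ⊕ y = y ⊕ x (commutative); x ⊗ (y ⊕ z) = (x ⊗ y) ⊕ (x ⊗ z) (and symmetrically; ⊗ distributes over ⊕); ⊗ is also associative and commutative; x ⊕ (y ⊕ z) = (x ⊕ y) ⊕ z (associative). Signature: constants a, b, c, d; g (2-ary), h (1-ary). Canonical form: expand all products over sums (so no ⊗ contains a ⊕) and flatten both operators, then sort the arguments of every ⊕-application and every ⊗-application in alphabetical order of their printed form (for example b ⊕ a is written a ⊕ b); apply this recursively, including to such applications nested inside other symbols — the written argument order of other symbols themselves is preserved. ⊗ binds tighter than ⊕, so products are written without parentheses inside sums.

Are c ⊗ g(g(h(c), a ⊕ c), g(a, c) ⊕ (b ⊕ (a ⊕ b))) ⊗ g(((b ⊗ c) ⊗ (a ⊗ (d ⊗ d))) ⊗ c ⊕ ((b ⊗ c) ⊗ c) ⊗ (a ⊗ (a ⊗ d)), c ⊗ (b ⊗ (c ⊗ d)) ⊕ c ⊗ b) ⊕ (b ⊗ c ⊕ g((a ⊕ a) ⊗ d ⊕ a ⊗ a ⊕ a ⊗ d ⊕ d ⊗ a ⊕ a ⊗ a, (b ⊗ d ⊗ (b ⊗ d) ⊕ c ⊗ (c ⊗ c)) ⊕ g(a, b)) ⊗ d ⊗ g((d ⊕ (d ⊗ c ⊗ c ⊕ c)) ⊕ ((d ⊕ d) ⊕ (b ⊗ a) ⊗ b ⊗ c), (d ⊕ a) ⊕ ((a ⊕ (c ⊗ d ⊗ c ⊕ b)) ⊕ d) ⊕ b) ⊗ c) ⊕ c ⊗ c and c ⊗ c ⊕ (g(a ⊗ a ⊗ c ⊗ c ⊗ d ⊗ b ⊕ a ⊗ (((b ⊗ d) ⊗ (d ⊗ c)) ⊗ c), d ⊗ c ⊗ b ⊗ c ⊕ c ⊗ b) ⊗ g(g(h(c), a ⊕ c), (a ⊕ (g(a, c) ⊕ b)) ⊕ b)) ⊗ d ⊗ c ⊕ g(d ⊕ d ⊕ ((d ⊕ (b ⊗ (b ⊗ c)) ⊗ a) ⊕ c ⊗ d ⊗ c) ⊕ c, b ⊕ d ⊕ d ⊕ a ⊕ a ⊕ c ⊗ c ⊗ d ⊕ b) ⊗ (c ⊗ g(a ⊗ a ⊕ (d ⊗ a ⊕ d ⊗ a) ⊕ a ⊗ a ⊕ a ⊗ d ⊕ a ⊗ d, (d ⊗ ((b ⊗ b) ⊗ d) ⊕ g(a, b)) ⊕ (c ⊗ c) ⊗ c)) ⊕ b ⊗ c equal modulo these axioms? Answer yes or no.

Answer: no — b ⊗ c ⊕ c ⊗ c ⊕ c ⊗ d ⊗ g(a ⊗ a ⊕ a ⊗ a ⊕ a ⊗ d ⊕ a ⊗ d ⊕ a ⊗ d ⊕ a ⊗ d, b ⊗ b ⊗ d ⊗ d ⊕ c ⊗ c ⊗ c ⊕ g(a, b)) ⊗ g(a ⊗ b ⊗ b ⊗ c ⊕ c ⊕ c ⊗ c ⊗ d ⊕ d ⊕ d ⊕ d, a ⊕ a ⊕ b ⊕ b ⊕ c ⊗ c ⊗ d ⊕ d ⊕ d) ⊕ c ⊗ g(a ⊗ a ⊗ b ⊗ c ⊗ c ⊗ d ⊕ a ⊗ b ⊗ c ⊗ c ⊗ d ⊗ d, b ⊗ c ⊕ b ⊗ c ⊗ c ⊗ d) ⊗ g(g(h(c), a ⊕ c), a ⊕ b ⊕ b ⊕ g(a, c)) vs b ⊗ c ⊕ c ⊗ c ⊕ c ⊗ d ⊗ g(a ⊗ a ⊗ b ⊗ c ⊗ c ⊗ d ⊕ a ⊗ b ⊗ c ⊗ c ⊗ d ⊗ d, b ⊗ c ⊕ b ⊗ c ⊗ c ⊗ d) ⊗ g(g(h(c), a ⊕ c), a ⊕ b ⊕ b ⊕ g(a, c)) ⊕ c ⊗ g(a ⊗ a ⊕ a ⊗ a ⊕ a ⊗ d ⊕ a ⊗ d ⊕ a ⊗ d ⊕ a ⊗ d, b ⊗ b ⊗ d ⊗ d ⊕ c ⊗ c ⊗ c ⊕ g(a, b)) ⊗ g(a ⊗ b ⊗ b ⊗ c ⊕ c ⊕ c ⊗ c ⊗ d ⊕ d ⊕ d ⊕ d, a ⊕ a ⊕ b ⊕ b ⊕ c ⊗ c ⊗ d ⊕ d ⊕ d)

Derivation:
Left:  c ⊗ g(g(h(c), a ⊕ c), g(a, c) ⊕ (b ⊕ (a ⊕ b))) ⊗ g(((b ⊗ c) ⊗ (a ⊗ (d ⊗ d))) ⊗ c ⊕ ((b ⊗ c) ⊗ c) ⊗ (a ⊗ (a ⊗ d)), c ⊗ (b ⊗ (c ⊗ d)) ⊕ c ⊗ b) ⊕ (b ⊗ c ⊕ g((a ⊕ a) ⊗ d ⊕ a ⊗ a ⊕ a ⊗ d ⊕ d ⊗ a ⊕ a ⊗ a, (b ⊗ d ⊗ (b ⊗ d) ⊕ c ⊗ (c ⊗ c)) ⊕ g(a, b)) ⊗ d ⊗ g((d ⊕ (d ⊗ c ⊗ c ⊕ c)) ⊕ ((d ⊕ d) ⊕ (b ⊗ a) ⊗ b ⊗ c), (d ⊕ a) ⊕ ((a ⊕ (c ⊗ d ⊗ c ⊕ b)) ⊕ d) ⊕ b) ⊗ c) ⊕ c ⊗ c
  Expand products over sums:  c ⊗ g(a ⊗ a ⊗ b ⊗ c ⊗ c ⊗ d ⊕ a ⊗ b ⊗ c ⊗ c ⊗ d ⊗ d, b ⊗ c ⊕ b ⊗ c ⊗ c ⊗ d) ⊗ g(g(h(c), a ⊕ c), a ⊕ b ⊕ b ⊕ g(a, c)) ⊕ b ⊗ c ⊕ c ⊗ d ⊗ g(a ⊗ a ⊕ a ⊗ a ⊕ a ⊗ d ⊕ a ⊗ d ⊕ a ⊗ d ⊕ a ⊗ d, b ⊗ b ⊗ d ⊗ d ⊕ c ⊗ c ⊗ c ⊕ g(a, b)) ⊗ g(a ⊗ b ⊗ b ⊗ c ⊕ c ⊕ c ⊗ c ⊗ d ⊕ d ⊕ d ⊕ d, a ⊕ a ⊕ b ⊕ b ⊕ c ⊗ c ⊗ d ⊕ d ⊕ d) ⊕ c ⊗ c
  Order the arguments:  b ⊗ c ⊕ c ⊗ c ⊕ c ⊗ d ⊗ g(a ⊗ a ⊕ a ⊗ a ⊕ a ⊗ d ⊕ a ⊗ d ⊕ a ⊗ d ⊕ a ⊗ d, b ⊗ b ⊗ d ⊗ d ⊕ c ⊗ c ⊗ c ⊕ g(a, b)) ⊗ g(a ⊗ b ⊗ b ⊗ c ⊕ c ⊕ c ⊗ c ⊗ d ⊕ d ⊕ d ⊕ d, a ⊕ a ⊕ b ⊕ b ⊕ c ⊗ c ⊗ d ⊕ d ⊕ d) ⊕ c ⊗ g(a ⊗ a ⊗ b ⊗ c ⊗ c ⊗ d ⊕ a ⊗ b ⊗ c ⊗ c ⊗ d ⊗ d, b ⊗ c ⊕ b ⊗ c ⊗ c ⊗ d) ⊗ g(g(h(c), a ⊕ c), a ⊕ b ⊕ b ⊕ g(a, c))
Right:  c ⊗ c ⊕ (g(a ⊗ a ⊗ c ⊗ c ⊗ d ⊗ b ⊕ a ⊗ (((b ⊗ d) ⊗ (d ⊗ c)) ⊗ c), d ⊗ c ⊗ b ⊗ c ⊕ c ⊗ b) ⊗ g(g(h(c), a ⊕ c), (a ⊕ (g(a, c) ⊕ b)) ⊕ b)) ⊗ d ⊗ c ⊕ g(d ⊕ d ⊕ ((d ⊕ (b ⊗ (b ⊗ c)) ⊗ a) ⊕ c ⊗ d ⊗ c) ⊕ c, b ⊕ d ⊕ d ⊕ a ⊕ a ⊕ c ⊗ c ⊗ d ⊕ b) ⊗ (c ⊗ g(a ⊗ a ⊕ (d ⊗ a ⊕ d ⊗ a) ⊕ a ⊗ a ⊕ a ⊗ d ⊕ a ⊗ d, (d ⊗ ((b ⊗ b) ⊗ d) ⊕ g(a, b)) ⊕ (c ⊗ c) ⊗ c)) ⊕ b ⊗ c
  Un-nest:  c ⊗ c ⊕ c ⊗ d ⊗ g(a ⊗ a ⊗ b ⊗ c ⊗ c ⊗ d ⊕ a ⊗ b ⊗ c ⊗ c ⊗ d ⊗ d, b ⊗ c ⊕ b ⊗ c ⊗ c ⊗ d) ⊗ g(g(h(c), a ⊕ c), a ⊕ b ⊕ b ⊕ g(a, c)) ⊕ c ⊗ g(a ⊗ a ⊕ a ⊗ a ⊕ a ⊗ d ⊕ a ⊗ d ⊕ a ⊗ d ⊕ a ⊗ d, b ⊗ b ⊗ d ⊗ d ⊕ c ⊗ c ⊗ c ⊕ g(a, b)) ⊗ g(a ⊗ b ⊗ b ⊗ c ⊕ c ⊕ c ⊗ c ⊗ d ⊕ d ⊕ d ⊕ d, a ⊕ a ⊕ b ⊕ b ⊕ c ⊗ c ⊗ d ⊕ d ⊕ d) ⊕ b ⊗ c
  Sort arguments:  b ⊗ c ⊕ c ⊗ c ⊕ c ⊗ d ⊗ g(a ⊗ a ⊗ b ⊗ c ⊗ c ⊗ d ⊕ a ⊗ b ⊗ c ⊗ c ⊗ d ⊗ d, b ⊗ c ⊕ b ⊗ c ⊗ c ⊗ d) ⊗ g(g(h(c), a ⊕ c), a ⊕ b ⊕ b ⊕ g(a, c)) ⊕ c ⊗ g(a ⊗ a ⊕ a ⊗ a ⊕ a ⊗ d ⊕ a ⊗ d ⊕ a ⊗ d ⊕ a ⊗ d, b ⊗ b ⊗ d ⊗ d ⊕ c ⊗ c ⊗ c ⊕ g(a, b)) ⊗ g(a ⊗ b ⊗ b ⊗ c ⊕ c ⊕ c ⊗ c ⊗ d ⊕ d ⊕ d ⊕ d, a ⊕ a ⊕ b ⊕ b ⊕ c ⊗ c ⊗ d ⊕ d ⊕ d)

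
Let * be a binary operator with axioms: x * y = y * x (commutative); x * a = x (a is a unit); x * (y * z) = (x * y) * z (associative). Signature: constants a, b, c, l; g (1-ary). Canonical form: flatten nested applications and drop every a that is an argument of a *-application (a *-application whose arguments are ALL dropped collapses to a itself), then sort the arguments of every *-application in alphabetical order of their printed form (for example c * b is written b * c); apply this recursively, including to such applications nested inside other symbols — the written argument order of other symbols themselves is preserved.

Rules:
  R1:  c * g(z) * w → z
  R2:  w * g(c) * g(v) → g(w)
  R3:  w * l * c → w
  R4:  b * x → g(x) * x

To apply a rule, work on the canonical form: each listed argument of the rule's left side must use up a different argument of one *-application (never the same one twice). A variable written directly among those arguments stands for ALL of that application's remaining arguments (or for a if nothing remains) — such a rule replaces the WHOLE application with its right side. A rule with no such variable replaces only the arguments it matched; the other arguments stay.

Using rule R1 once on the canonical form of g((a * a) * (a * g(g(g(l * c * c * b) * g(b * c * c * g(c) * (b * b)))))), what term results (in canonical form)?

Canonical form:  g(g(g(g(b * b * b * c * c * g(c)) * g(b * c * c * l))))
R1 matches:  uses c, g(c);  w := b * b * b * c, z := c
Every leftover argument binds to the variable; the entire application is replaced.
New term:  g(g(g(g(b * c * c * l) * g(c))))

Answer: g(g(g(g(b * c * c * l) * g(c))))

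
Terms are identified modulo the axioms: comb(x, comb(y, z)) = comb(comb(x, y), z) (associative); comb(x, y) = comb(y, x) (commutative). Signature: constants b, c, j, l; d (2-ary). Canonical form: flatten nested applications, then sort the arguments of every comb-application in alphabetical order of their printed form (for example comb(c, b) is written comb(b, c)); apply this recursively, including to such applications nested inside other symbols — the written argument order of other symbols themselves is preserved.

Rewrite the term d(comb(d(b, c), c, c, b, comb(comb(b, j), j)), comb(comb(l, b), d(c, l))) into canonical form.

Focus inside:  comb(d(b, c), c, c, b, comb(comb(b, j), j))
Flatten:  comb(d(b, c), c, c, b, b, j, j)
Sort arguments:  comb(b, b, c, c, d(b, c), j, j)
Rebuild:  d(comb(b, b, c, c, d(b, c), j, j), comb(b, d(c, l), l))

Answer: d(comb(b, b, c, c, d(b, c), j, j), comb(b, d(c, l), l))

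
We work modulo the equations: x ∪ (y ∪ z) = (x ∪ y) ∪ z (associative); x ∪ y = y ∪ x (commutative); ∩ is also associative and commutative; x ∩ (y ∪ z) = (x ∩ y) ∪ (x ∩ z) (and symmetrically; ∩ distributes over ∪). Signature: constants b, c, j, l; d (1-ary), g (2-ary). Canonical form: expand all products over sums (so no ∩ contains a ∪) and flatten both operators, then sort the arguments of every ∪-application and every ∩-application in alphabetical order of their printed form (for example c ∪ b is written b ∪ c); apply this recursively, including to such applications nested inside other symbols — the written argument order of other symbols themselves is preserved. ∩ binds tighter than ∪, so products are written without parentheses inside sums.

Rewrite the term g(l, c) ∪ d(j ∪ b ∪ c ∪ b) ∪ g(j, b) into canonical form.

Merge nested applications:  g(l, c) ∪ d(b ∪ b ∪ c ∪ j) ∪ g(j, b)
Sort arguments:  d(b ∪ b ∪ c ∪ j) ∪ g(j, b) ∪ g(l, c)

Answer: d(b ∪ b ∪ c ∪ j) ∪ g(j, b) ∪ g(l, c)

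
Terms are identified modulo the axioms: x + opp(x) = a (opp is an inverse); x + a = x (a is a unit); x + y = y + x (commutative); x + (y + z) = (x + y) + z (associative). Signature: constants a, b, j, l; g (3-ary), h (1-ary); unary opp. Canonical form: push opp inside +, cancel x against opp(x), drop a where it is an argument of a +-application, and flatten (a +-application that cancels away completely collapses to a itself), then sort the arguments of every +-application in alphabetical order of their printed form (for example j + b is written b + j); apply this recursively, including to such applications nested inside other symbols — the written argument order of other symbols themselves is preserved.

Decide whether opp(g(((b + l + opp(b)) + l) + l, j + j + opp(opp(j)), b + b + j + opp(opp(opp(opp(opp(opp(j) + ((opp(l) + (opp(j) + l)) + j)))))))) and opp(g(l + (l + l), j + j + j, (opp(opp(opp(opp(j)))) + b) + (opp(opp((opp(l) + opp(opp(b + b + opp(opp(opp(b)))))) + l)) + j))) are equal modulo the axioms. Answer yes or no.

Answer: yes — both canonical forms are opp(g(l + l + l, j + j + j, b + b + j + j))

Derivation:
Left:  opp(g(((b + l + opp(b)) + l) + l, j + j + opp(opp(j)), b + b + j + opp(opp(opp(opp(opp(opp(j) + ((opp(l) + (opp(j) + l)) + j))))))))
  Push opp inside:  distribute opp over + and collapse double opp
  Collect:  opp(g(l + l + l, j + j + j, b + b + j + j))
Right:  opp(g(l + (l + l), j + j + j, (opp(opp(opp(opp(j)))) + b) + (opp(opp((opp(l) + opp(opp(b + b + opp(opp(opp(b)))))) + l)) + j)))
  Push opp inside:  distribute opp over + and collapse double opp
  Collect terms:  opp(g(l + l + l, j + j + j, b + b + j + j))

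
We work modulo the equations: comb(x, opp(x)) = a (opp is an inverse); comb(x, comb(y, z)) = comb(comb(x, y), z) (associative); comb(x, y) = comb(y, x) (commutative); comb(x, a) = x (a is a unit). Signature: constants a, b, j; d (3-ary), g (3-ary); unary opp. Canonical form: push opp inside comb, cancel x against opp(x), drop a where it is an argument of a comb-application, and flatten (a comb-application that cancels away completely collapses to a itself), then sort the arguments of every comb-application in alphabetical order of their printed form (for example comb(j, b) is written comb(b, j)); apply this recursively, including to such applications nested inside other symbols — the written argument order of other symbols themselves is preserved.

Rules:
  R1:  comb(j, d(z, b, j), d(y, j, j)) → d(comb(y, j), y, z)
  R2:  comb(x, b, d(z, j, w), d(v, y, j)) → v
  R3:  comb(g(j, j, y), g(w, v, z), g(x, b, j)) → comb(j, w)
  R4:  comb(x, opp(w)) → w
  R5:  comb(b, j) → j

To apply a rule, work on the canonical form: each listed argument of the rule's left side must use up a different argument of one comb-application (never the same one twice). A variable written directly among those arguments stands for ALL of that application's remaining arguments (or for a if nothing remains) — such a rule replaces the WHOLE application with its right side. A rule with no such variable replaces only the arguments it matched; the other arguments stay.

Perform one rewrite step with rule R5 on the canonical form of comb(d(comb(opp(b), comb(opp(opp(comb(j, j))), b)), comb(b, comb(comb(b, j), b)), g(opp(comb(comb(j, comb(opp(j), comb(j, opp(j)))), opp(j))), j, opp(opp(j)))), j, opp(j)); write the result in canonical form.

Answer: d(comb(j, j), comb(b, b, j), g(j, j, j))

Derivation:
Canonical form:  d(comb(j, j), comb(b, b, b, j), g(j, j, j))
R5 matches:  uses b, j
New term:  d(comb(j, j), comb(b, b, j), g(j, j, j))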